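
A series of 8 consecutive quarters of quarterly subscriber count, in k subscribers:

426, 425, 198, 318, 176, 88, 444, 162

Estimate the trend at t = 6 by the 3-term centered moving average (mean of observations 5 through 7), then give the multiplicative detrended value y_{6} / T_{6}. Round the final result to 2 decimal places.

0.37

Trend T_6 = (176 + 88 + 444) / 3 = 708/3 = 236.0000
Ratio to trend: 88 / 236.0000 = 0.37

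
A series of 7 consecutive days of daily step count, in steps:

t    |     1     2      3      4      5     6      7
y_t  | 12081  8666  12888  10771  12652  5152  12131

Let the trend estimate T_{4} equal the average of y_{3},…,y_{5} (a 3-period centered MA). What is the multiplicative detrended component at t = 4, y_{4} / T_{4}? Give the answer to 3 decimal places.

Trend T_4 = (12888 + 10771 + 12652) / 3 = 36311/3 = 12103.66667
Ratio to trend: 10771 / 12103.66667 = 0.890

0.890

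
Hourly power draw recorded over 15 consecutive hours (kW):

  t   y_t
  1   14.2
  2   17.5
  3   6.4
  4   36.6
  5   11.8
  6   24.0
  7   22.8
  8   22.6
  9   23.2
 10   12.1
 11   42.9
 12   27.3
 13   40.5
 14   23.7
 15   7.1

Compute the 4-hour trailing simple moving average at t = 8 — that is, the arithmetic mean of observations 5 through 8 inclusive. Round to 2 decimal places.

Sum of periods 5–8: 11.8 + 24.0 + 22.8 + 22.6 = 81.2
Divide by 4: 81.2 / 4 = 20.30

20.30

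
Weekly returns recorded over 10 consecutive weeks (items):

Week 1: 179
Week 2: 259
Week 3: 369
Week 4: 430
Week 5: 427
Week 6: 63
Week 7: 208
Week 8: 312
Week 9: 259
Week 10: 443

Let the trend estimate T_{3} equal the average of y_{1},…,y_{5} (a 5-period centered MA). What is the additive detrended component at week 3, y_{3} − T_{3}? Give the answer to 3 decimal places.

Trend T_3 = (179 + 259 + 369 + 430 + 427) / 5 = 1664/5 = 332.80000
Detrended value: 369 − 332.80000 = 36.200

36.200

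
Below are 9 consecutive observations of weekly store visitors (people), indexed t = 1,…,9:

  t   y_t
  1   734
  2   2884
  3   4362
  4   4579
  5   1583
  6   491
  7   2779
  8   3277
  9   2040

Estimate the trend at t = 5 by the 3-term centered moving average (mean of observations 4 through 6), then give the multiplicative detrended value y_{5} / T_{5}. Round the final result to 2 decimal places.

Trend T_5 = (4579 + 1583 + 491) / 3 = 6653/3 = 2217.6667
Ratio to trend: 1583 / 2217.6667 = 0.71

0.71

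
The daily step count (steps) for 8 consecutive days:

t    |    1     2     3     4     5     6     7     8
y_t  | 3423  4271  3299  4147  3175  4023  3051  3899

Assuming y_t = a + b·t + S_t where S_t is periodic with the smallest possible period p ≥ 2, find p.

First differences y_{t+1} − y_t: 848, -972, 848, -972, 848, -972, …
The difference pattern repeats every 2 terms and not for any smaller step, so p = 2.

2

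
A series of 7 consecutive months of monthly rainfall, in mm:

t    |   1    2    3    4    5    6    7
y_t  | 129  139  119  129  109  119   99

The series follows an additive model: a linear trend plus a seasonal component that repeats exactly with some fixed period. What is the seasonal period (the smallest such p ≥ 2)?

First differences y_{t+1} − y_t: 10, -20, 10, -20, 10, -20, …
The difference pattern repeats every 2 terms and not for any smaller step, so p = 2.

2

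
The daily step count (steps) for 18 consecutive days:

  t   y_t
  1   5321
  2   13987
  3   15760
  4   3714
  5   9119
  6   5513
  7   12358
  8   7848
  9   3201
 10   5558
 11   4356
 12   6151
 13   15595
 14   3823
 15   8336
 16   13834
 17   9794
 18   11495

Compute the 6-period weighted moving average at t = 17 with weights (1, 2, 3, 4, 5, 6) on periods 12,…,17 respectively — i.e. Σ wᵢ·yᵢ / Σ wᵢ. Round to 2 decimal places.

10004.19

Weighted sum: 1·6151 + 2·15595 + 3·3823 + 4·8336 + 5·13834 + 6·9794 = 6151 + 31190 + 11469 + 33344 + 69170 + 58764 = 210088
Weight total: 1 + 2 + 3 + 4 + 5 + 6 = 21
WMA = 210088 / 21 = 10004.19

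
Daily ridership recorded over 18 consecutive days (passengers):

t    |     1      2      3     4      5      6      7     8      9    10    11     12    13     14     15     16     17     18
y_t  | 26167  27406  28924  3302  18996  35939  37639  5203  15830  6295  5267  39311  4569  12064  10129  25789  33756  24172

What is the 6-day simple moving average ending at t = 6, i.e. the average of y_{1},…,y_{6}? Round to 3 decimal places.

Sum of periods 1–6: 26167 + 27406 + 28924 + 3302 + 18996 + 35939 = 140734
Divide by 6: 140734 / 6 = 23455.667

23455.667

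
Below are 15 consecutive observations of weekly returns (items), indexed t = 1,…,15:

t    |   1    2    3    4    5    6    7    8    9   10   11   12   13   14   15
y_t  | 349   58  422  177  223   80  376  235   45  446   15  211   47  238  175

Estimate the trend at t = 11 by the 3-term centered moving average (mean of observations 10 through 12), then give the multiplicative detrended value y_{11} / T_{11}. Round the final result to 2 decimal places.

Trend T_11 = (446 + 15 + 211) / 3 = 672/3 = 224.0000
Ratio to trend: 15 / 224.0000 = 0.07

0.07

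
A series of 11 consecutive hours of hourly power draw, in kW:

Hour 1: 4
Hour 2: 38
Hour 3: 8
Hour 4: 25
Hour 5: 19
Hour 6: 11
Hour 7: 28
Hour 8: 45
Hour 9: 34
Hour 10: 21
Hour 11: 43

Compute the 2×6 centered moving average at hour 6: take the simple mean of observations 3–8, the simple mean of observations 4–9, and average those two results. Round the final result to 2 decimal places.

Sum over 3–8: 8 + 25 + 19 + 11 + 28 + 45 = 136
Sum over 4–9: 25 + 19 + 11 + 28 + 45 + 34 = 162
CMA at t=6 = (136 + 162) / (2·6) = 298 / 12 = 24.83

24.83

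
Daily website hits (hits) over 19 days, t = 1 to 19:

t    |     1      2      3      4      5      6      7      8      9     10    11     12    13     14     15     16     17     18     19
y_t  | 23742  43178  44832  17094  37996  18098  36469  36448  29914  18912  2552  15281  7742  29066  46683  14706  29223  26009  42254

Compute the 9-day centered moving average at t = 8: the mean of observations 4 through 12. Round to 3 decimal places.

Sum of periods 4–12: 17094 + 37996 + 18098 + 36469 + 36448 + 29914 + 18912 + 2552 + 15281 = 212764
Divide by 9: 212764 / 9 = 23640.444

23640.444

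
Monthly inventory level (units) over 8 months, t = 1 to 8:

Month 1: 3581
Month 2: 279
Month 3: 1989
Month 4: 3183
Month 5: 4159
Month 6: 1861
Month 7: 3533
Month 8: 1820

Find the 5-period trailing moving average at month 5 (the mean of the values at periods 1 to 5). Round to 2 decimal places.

Sum of periods 1–5: 3581 + 279 + 1989 + 3183 + 4159 = 13191
Divide by 5: 13191 / 5 = 2638.20

2638.20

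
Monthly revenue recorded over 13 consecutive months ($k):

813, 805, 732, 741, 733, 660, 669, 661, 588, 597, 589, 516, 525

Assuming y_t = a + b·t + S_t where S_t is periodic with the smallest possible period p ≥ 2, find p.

First differences y_{t+1} − y_t: -8, -73, 9, -8, -73, 9, -8, -73, …
The difference pattern repeats every 3 terms and not for any smaller step, so p = 3.

3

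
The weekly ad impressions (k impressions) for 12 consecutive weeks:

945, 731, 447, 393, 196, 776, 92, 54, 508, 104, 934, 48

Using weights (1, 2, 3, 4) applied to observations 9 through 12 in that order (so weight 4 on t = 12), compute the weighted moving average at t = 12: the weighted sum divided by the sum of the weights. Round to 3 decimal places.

371.000

Weighted sum: 1·508 + 2·104 + 3·934 + 4·48 = 508 + 208 + 2802 + 192 = 3710
Weight total: 1 + 2 + 3 + 4 = 10
WMA = 3710 / 10 = 371.000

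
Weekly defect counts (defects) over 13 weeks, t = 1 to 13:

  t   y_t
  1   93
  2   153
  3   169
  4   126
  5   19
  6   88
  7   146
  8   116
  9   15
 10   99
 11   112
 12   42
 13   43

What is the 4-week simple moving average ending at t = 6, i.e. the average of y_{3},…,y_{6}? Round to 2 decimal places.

Sum of periods 3–6: 169 + 126 + 19 + 88 = 402
Divide by 4: 402 / 4 = 100.50

100.50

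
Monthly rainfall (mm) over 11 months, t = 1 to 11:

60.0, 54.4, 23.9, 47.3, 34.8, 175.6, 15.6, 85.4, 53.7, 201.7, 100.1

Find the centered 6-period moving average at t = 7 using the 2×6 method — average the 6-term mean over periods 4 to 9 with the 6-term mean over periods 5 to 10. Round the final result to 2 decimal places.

81.60

Sum over 4–9: 47.3 + 34.8 + 175.6 + 15.6 + 85.4 + 53.7 = 412.4
Sum over 5–10: 34.8 + 175.6 + 15.6 + 85.4 + 53.7 + 201.7 = 566.8
CMA at t=7 = (412.4 + 566.8) / (2·6) = 979.2 / 12 = 81.60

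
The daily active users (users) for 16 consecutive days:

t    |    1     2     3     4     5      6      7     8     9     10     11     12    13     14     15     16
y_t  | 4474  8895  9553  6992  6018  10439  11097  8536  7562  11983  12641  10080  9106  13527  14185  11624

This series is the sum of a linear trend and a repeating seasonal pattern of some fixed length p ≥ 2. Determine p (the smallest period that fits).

4

First differences y_{t+1} − y_t: 4421, 658, -2561, -974, 4421, 658, -2561, -974, 4421, 658, …
The difference pattern repeats every 4 terms and not for any smaller step, so p = 4.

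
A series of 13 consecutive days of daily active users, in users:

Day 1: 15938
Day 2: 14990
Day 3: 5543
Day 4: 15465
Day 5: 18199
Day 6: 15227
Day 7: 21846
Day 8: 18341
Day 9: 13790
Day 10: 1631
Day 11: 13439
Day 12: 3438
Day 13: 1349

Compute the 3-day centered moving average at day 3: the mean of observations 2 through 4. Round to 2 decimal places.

Sum of periods 2–4: 14990 + 5543 + 15465 = 35998
Divide by 3: 35998 / 3 = 11999.33

11999.33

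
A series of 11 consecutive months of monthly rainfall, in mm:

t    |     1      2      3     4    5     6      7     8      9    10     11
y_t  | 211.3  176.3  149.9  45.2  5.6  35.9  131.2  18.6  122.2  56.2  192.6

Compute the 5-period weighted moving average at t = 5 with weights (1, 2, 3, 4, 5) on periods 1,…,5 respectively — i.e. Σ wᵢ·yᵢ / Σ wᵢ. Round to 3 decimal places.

Weighted sum: 1·211.3 + 2·176.3 + 3·149.9 + 4·45.2 + 5·5.6 = 211.3 + 352.6 + 449.7 + 180.8 + 28.0 = 1222.4
Weight total: 1 + 2 + 3 + 4 + 5 = 15
WMA = 1222.4 / 15 = 81.493

81.493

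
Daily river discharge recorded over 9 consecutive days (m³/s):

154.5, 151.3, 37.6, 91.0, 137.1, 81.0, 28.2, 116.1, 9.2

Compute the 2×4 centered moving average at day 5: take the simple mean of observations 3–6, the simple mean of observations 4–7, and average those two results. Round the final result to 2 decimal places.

85.50

Sum over 3–6: 37.6 + 91.0 + 137.1 + 81.0 = 346.7
Sum over 4–7: 91.0 + 137.1 + 81.0 + 28.2 = 337.3
CMA at t=5 = (346.7 + 337.3) / (2·4) = 684.0 / 8 = 85.50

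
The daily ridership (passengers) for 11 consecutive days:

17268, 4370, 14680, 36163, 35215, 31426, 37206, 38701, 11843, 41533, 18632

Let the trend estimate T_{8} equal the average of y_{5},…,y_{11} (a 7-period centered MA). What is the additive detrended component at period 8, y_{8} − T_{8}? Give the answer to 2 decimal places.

8050.14

Trend T_8 = (35215 + 31426 + 37206 + 38701 + 11843 + 41533 + 18632) / 7 = 214556/7 = 30650.8571
Detrended value: 38701 − 30650.8571 = 8050.14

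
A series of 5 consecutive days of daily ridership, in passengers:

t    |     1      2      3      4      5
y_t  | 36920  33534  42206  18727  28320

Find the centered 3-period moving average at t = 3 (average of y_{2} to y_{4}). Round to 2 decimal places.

Sum of periods 2–4: 33534 + 42206 + 18727 = 94467
Divide by 3: 94467 / 3 = 31489.00

31489.00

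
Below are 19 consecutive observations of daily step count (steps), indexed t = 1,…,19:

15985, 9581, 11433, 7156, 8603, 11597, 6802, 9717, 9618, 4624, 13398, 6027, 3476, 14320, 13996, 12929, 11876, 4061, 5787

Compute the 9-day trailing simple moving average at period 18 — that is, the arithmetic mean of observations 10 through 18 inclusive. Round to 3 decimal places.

Sum of periods 10–18: 4624 + 13398 + 6027 + 3476 + 14320 + 13996 + 12929 + 11876 + 4061 = 84707
Divide by 9: 84707 / 9 = 9411.889

9411.889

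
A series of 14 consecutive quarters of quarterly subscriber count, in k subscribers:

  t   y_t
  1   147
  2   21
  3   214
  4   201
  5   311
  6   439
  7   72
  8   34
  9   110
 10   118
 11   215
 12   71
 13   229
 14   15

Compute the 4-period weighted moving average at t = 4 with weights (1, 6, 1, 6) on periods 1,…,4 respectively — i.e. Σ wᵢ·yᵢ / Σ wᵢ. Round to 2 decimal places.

Weighted sum: 1·147 + 6·21 + 1·214 + 6·201 = 147 + 126 + 214 + 1206 = 1693
Weight total: 1 + 6 + 1 + 6 = 14
WMA = 1693 / 14 = 120.93

120.93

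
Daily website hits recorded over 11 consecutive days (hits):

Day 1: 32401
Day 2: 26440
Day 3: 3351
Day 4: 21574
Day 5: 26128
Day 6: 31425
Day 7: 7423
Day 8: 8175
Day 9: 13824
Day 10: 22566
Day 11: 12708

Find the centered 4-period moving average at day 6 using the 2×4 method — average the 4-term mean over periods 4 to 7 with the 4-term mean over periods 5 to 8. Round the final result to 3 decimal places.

19962.625

Sum over 4–7: 21574 + 26128 + 31425 + 7423 = 86550
Sum over 5–8: 26128 + 31425 + 7423 + 8175 = 73151
CMA at t=6 = (86550 + 73151) / (2·4) = 159701 / 8 = 19962.625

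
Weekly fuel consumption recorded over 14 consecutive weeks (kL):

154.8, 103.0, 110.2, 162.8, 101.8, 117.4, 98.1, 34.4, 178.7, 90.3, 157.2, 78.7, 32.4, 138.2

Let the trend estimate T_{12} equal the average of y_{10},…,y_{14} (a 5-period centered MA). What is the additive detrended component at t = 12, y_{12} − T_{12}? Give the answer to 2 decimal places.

Trend T_12 = (90.3 + 157.2 + 78.7 + 32.4 + 138.2) / 5 = 496.8/5 = 99.3600
Detrended value: 78.7 − 99.3600 = -20.66

-20.66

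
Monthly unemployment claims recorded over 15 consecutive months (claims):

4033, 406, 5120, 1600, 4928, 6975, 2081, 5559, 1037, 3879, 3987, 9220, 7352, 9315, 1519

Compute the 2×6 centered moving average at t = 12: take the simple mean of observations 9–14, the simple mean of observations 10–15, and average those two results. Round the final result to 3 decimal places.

5838.500

Sum over 9–14: 1037 + 3879 + 3987 + 9220 + 7352 + 9315 = 34790
Sum over 10–15: 3879 + 3987 + 9220 + 7352 + 9315 + 1519 = 35272
CMA at t=12 = (34790 + 35272) / (2·6) = 70062 / 12 = 5838.500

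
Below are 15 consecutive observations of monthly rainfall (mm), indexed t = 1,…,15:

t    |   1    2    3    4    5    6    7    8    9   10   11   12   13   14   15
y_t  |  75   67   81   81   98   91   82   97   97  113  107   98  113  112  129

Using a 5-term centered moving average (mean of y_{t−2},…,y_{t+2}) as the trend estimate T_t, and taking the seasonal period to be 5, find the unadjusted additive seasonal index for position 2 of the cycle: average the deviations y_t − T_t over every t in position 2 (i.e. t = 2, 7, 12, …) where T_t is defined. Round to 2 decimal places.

-10.80

Season position 2 occurs at t = 7, 12 (where T_t is defined).
t=7: T_7 = 93.0000; y_7 − T_7 = 82 − 93.0000 = -11.0000
t=12: T_12 = 108.6000; y_12 − T_12 = 98 − 108.6000 = -10.6000
Mean deviation: (-11.0000 + -10.6000) / 2 = -10.80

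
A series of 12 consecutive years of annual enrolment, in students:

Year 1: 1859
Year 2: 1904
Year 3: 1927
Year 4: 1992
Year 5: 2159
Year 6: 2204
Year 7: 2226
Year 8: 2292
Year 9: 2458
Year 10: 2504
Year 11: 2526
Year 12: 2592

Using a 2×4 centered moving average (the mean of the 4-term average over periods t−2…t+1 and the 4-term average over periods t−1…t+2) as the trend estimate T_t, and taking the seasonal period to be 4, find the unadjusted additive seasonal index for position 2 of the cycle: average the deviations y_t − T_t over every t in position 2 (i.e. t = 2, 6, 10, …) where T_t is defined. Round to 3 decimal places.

21.375

Season position 2 occurs at t = 6, 10 (where T_t is defined).
t=6: T_6 = 2182.75000; y_6 − T_6 = 2204 − 2182.75000 = 21.25000
t=10: T_10 = 2482.50000; y_10 − T_10 = 2504 − 2482.50000 = 21.50000
Mean deviation: (21.25000 + 21.50000) / 2 = 21.375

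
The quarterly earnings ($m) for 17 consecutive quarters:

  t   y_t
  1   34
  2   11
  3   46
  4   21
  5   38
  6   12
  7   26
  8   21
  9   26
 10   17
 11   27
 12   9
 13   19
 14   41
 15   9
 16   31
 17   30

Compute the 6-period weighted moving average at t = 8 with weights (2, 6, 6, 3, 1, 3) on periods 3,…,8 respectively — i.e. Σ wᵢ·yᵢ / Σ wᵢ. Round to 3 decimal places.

Weighted sum: 2·46 + 6·21 + 6·38 + 3·12 + 1·26 + 3·21 = 92 + 126 + 228 + 36 + 26 + 63 = 571
Weight total: 2 + 6 + 6 + 3 + 1 + 3 = 21
WMA = 571 / 21 = 27.190

27.190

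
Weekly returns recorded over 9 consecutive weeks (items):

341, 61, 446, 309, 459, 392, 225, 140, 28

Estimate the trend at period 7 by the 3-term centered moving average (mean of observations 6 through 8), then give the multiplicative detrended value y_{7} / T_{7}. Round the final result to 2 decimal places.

Trend T_7 = (392 + 225 + 140) / 3 = 757/3 = 252.3333
Ratio to trend: 225 / 252.3333 = 0.89

0.89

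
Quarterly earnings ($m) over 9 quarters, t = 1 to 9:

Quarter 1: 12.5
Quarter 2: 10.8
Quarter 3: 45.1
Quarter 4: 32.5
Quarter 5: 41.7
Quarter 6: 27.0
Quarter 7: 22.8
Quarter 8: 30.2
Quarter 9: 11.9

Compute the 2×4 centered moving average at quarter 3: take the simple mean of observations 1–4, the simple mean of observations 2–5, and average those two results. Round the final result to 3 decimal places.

28.875

Sum over 1–4: 12.5 + 10.8 + 45.1 + 32.5 = 100.9
Sum over 2–5: 10.8 + 45.1 + 32.5 + 41.7 = 130.1
CMA at t=3 = (100.9 + 130.1) / (2·4) = 231.0 / 8 = 28.875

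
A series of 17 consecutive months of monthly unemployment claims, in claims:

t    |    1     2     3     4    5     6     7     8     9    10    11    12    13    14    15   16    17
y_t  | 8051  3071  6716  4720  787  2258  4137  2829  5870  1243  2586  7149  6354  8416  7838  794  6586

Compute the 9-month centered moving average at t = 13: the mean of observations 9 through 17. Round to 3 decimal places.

Sum of periods 9–17: 5870 + 1243 + 2586 + 7149 + 6354 + 8416 + 7838 + 794 + 6586 = 46836
Divide by 9: 46836 / 9 = 5204.000

5204.000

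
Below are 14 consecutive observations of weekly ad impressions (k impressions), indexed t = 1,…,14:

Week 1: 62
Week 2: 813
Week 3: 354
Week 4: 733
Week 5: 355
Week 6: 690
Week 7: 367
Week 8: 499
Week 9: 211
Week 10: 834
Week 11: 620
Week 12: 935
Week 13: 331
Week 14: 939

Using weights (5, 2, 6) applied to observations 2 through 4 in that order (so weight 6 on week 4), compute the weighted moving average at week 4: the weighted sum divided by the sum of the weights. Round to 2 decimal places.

Weighted sum: 5·813 + 2·354 + 6·733 = 4065 + 708 + 4398 = 9171
Weight total: 5 + 2 + 6 = 13
WMA = 9171 / 13 = 705.46

705.46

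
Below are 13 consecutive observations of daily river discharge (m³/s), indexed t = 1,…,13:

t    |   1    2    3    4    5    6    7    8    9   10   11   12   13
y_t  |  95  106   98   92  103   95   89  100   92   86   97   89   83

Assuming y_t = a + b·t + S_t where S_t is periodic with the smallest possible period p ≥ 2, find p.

3

First differences y_{t+1} − y_t: 11, -8, -6, 11, -8, -6, 11, -8, …
The difference pattern repeats every 3 terms and not for any smaller step, so p = 3.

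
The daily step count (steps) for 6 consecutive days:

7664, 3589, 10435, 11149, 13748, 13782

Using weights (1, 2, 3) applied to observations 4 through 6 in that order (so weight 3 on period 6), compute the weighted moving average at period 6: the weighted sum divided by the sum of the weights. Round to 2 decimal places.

Weighted sum: 1·11149 + 2·13748 + 3·13782 = 11149 + 27496 + 41346 = 79991
Weight total: 1 + 2 + 3 = 6
WMA = 79991 / 6 = 13331.83

13331.83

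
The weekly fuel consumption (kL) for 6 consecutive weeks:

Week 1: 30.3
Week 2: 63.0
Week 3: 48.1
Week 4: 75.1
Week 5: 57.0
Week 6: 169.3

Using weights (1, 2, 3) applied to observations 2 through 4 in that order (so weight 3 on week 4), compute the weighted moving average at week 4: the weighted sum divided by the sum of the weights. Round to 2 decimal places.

Weighted sum: 1·63.0 + 2·48.1 + 3·75.1 = 63.0 + 96.2 + 225.3 = 384.5
Weight total: 1 + 2 + 3 = 6
WMA = 384.5 / 6 = 64.08

64.08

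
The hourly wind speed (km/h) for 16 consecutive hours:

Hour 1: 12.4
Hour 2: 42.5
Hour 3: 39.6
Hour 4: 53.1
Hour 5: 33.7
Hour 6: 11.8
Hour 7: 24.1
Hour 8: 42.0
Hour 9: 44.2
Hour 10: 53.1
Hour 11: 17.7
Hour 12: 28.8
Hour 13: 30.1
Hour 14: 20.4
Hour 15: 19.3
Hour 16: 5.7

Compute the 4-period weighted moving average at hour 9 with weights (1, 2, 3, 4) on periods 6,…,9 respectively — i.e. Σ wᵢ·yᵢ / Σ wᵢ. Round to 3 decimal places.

Weighted sum: 1·11.8 + 2·24.1 + 3·42.0 + 4·44.2 = 11.8 + 48.2 + 126.0 + 176.8 = 362.8
Weight total: 1 + 2 + 3 + 4 = 10
WMA = 362.8 / 10 = 36.280

36.280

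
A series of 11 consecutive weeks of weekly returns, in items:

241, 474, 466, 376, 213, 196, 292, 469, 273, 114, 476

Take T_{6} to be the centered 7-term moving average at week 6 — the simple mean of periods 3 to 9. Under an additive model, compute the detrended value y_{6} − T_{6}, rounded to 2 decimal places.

-130.43

Trend T_6 = (466 + 376 + 213 + 196 + 292 + 469 + 273) / 7 = 2285/7 = 326.4286
Detrended value: 196 − 326.4286 = -130.43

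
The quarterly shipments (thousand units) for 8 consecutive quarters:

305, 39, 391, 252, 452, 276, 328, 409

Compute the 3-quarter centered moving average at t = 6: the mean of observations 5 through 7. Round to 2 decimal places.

352.00

Sum of periods 5–7: 452 + 276 + 328 = 1056
Divide by 3: 1056 / 3 = 352.00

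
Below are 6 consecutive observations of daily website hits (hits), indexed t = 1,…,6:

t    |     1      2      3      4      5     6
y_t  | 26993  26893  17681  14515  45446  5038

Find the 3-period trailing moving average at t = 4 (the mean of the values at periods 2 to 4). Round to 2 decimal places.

Sum of periods 2–4: 26893 + 17681 + 14515 = 59089
Divide by 3: 59089 / 3 = 19696.33

19696.33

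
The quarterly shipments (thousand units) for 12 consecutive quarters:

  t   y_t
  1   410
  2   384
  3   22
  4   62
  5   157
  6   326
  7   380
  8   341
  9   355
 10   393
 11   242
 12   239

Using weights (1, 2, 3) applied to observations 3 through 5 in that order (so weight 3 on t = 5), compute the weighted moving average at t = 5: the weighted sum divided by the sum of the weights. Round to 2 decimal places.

102.83

Weighted sum: 1·22 + 2·62 + 3·157 = 22 + 124 + 471 = 617
Weight total: 1 + 2 + 3 = 6
WMA = 617 / 6 = 102.83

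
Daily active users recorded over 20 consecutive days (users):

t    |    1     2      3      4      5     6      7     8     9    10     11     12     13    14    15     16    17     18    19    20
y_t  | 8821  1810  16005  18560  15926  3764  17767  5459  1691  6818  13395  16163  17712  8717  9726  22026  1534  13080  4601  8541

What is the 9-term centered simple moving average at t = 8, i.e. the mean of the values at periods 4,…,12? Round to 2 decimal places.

11060.33

Sum of periods 4–12: 18560 + 15926 + 3764 + 17767 + 5459 + 1691 + 6818 + 13395 + 16163 = 99543
Divide by 9: 99543 / 9 = 11060.33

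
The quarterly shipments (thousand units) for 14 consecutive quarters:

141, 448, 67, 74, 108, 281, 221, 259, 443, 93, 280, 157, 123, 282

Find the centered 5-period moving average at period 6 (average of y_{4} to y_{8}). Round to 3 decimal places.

Sum of periods 4–8: 74 + 108 + 281 + 221 + 259 = 943
Divide by 5: 943 / 5 = 188.600

188.600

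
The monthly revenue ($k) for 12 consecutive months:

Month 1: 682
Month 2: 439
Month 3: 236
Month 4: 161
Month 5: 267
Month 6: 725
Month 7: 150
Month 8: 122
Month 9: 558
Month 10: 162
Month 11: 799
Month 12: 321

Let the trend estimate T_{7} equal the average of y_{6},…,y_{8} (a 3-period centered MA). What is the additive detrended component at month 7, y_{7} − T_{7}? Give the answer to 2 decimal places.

-182.33

Trend T_7 = (725 + 150 + 122) / 3 = 997/3 = 332.3333
Detrended value: 150 − 332.3333 = -182.33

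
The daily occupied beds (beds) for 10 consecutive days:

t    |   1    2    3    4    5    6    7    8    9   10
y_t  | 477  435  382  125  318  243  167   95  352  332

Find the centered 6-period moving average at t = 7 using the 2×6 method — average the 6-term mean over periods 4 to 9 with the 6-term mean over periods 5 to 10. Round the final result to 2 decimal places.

Sum over 4–9: 125 + 318 + 243 + 167 + 95 + 352 = 1300
Sum over 5–10: 318 + 243 + 167 + 95 + 352 + 332 = 1507
CMA at t=7 = (1300 + 1507) / (2·6) = 2807 / 12 = 233.92

233.92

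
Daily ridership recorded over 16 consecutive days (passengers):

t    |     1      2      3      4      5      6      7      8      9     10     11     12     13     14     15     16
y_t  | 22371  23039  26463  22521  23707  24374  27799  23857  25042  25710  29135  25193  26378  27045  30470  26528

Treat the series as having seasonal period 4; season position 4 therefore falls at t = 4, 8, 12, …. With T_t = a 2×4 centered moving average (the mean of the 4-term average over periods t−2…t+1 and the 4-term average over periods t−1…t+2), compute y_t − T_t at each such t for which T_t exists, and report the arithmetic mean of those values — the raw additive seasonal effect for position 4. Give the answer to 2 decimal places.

-1578.08

Season position 4 occurs at t = 4, 8, 12 (where T_t is defined).
t=4: T_4 = 24099.3750; y_4 − T_4 = 22521 − 24099.3750 = -1578.3750
t=8: T_8 = 25435.0000; y_8 − T_8 = 23857 − 25435.0000 = -1578.0000
t=12: T_12 = 26770.8750; y_12 − T_12 = 25193 − 26770.8750 = -1577.8750
Mean deviation: (-1578.3750 + -1578.0000 + -1577.8750) / 3 = -1578.08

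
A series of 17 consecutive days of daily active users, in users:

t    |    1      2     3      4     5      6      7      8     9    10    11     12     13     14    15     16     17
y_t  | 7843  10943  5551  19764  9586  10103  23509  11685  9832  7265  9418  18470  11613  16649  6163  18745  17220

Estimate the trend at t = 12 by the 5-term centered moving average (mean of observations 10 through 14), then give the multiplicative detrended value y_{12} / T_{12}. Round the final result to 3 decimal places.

1.456

Trend T_12 = (7265 + 9418 + 18470 + 11613 + 16649) / 5 = 63415/5 = 12683.00000
Ratio to trend: 18470 / 12683.00000 = 1.456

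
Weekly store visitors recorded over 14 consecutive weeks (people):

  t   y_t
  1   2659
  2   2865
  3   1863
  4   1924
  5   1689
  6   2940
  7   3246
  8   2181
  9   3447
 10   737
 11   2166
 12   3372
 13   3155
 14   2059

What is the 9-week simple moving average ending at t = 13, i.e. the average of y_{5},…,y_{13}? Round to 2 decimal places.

2548.11

Sum of periods 5–13: 1689 + 2940 + 3246 + 2181 + 3447 + 737 + 2166 + 3372 + 3155 = 22933
Divide by 9: 22933 / 9 = 2548.11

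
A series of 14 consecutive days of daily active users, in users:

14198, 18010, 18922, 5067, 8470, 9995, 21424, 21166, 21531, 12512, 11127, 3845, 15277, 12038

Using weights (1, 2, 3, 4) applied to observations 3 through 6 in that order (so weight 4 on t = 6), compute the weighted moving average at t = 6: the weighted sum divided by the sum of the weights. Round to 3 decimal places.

Weighted sum: 1·18922 + 2·5067 + 3·8470 + 4·9995 = 18922 + 10134 + 25410 + 39980 = 94446
Weight total: 1 + 2 + 3 + 4 = 10
WMA = 94446 / 10 = 9444.600

9444.600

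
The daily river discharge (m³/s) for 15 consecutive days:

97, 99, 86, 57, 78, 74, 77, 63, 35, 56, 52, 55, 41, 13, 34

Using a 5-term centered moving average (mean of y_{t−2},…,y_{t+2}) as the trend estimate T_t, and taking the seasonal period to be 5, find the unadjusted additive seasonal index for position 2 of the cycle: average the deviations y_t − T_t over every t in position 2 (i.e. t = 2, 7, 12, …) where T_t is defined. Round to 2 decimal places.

Season position 2 occurs at t = 7, 12 (where T_t is defined).
t=7: T_7 = 65.4000; y_7 − T_7 = 77 − 65.4000 = 11.6000
t=12: T_12 = 43.4000; y_12 − T_12 = 55 − 43.4000 = 11.6000
Mean deviation: (11.6000 + 11.6000) / 2 = 11.60

11.60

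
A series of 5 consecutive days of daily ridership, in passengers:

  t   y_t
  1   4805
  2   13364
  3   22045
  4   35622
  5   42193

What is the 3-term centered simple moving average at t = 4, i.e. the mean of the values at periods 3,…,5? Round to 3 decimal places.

Sum of periods 3–5: 22045 + 35622 + 42193 = 99860
Divide by 3: 99860 / 3 = 33286.667

33286.667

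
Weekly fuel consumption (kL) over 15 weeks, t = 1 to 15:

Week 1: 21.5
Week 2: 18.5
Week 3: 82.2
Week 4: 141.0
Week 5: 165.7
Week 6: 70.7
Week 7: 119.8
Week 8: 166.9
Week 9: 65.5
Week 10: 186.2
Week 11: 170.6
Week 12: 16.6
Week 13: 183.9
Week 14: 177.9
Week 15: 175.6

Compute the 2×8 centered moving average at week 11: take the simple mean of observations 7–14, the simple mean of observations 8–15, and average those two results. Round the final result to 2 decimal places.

139.41

Sum over 7–14: 119.8 + 166.9 + 65.5 + 186.2 + 170.6 + 16.6 + 183.9 + 177.9 = 1087.4
Sum over 8–15: 166.9 + 65.5 + 186.2 + 170.6 + 16.6 + 183.9 + 177.9 + 175.6 = 1143.2
CMA at t=11 = (1087.4 + 1143.2) / (2·8) = 2230.6 / 16 = 139.41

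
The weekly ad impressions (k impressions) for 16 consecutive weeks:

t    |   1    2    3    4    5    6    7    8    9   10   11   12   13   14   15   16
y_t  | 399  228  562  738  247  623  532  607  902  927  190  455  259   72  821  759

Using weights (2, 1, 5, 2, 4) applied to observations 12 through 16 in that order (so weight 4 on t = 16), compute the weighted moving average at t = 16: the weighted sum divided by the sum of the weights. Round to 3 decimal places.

Weighted sum: 2·455 + 1·259 + 5·72 + 2·821 + 4·759 = 910 + 259 + 360 + 1642 + 3036 = 6207
Weight total: 2 + 1 + 5 + 2 + 4 = 14
WMA = 6207 / 14 = 443.357

443.357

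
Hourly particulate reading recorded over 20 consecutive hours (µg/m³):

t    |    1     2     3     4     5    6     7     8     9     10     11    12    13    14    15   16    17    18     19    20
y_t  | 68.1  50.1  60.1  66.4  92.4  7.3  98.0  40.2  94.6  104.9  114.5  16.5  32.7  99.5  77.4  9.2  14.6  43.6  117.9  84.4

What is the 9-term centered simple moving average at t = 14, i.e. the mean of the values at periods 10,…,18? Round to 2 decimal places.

Sum of periods 10–18: 104.9 + 114.5 + 16.5 + 32.7 + 99.5 + 77.4 + 9.2 + 14.6 + 43.6 = 512.9
Divide by 9: 512.9 / 9 = 56.99

56.99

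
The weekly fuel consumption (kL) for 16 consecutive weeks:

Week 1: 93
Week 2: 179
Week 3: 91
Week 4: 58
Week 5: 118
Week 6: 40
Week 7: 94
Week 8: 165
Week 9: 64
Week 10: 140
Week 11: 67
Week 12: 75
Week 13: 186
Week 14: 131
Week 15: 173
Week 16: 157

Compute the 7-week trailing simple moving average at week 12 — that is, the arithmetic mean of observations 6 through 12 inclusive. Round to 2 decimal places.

92.14

Sum of periods 6–12: 40 + 94 + 165 + 64 + 140 + 67 + 75 = 645
Divide by 7: 645 / 7 = 92.14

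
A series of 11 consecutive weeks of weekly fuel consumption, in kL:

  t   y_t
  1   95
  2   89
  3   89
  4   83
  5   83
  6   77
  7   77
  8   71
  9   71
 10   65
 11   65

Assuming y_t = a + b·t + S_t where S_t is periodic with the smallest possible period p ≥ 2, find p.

First differences y_{t+1} − y_t: -6, 0, -6, 0, -6, 0, …
The difference pattern repeats every 2 terms and not for any smaller step, so p = 2.

2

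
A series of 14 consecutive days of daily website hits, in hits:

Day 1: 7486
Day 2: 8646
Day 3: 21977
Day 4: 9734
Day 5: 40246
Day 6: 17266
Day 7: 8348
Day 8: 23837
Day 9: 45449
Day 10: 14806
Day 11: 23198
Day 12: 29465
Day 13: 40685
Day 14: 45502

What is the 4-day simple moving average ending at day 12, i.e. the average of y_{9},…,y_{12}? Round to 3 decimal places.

28229.500

Sum of periods 9–12: 45449 + 14806 + 23198 + 29465 = 112918
Divide by 4: 112918 / 4 = 28229.500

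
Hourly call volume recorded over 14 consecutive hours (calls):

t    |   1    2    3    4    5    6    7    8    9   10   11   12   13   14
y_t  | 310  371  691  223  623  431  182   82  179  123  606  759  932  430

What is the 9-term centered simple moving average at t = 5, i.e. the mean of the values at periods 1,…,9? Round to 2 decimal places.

343.56

Sum of periods 1–9: 310 + 371 + 691 + 223 + 623 + 431 + 182 + 82 + 179 = 3092
Divide by 9: 3092 / 9 = 343.56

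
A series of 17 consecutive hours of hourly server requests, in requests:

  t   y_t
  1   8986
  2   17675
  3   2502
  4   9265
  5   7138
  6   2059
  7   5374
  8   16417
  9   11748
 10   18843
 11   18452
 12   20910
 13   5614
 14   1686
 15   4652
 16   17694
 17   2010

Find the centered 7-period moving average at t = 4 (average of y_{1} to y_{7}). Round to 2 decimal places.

7571.29

Sum of periods 1–7: 8986 + 17675 + 2502 + 9265 + 7138 + 2059 + 5374 = 52999
Divide by 7: 52999 / 7 = 7571.29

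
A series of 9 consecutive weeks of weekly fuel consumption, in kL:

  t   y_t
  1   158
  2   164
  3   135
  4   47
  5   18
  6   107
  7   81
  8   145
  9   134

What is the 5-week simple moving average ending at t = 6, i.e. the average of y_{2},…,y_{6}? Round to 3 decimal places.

94.200

Sum of periods 2–6: 164 + 135 + 47 + 18 + 107 = 471
Divide by 5: 471 / 5 = 94.200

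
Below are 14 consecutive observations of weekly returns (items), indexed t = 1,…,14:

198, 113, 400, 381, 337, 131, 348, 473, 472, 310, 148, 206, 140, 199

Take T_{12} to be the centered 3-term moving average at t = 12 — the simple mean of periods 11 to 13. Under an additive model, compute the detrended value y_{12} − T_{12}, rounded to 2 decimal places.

Trend T_12 = (148 + 206 + 140) / 3 = 494/3 = 164.6667
Detrended value: 206 − 164.6667 = 41.33

41.33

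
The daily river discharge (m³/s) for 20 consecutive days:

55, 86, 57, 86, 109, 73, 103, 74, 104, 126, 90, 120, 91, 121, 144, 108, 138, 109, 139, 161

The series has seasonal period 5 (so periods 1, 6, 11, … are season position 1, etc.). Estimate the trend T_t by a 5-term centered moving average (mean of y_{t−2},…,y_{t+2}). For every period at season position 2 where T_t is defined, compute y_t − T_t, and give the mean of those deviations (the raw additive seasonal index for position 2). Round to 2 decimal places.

Season position 2 occurs at t = 7, 12, 17 (where T_t is defined).
t=7: T_7 = 92.6000; y_7 − T_7 = 103 − 92.6000 = 10.4000
t=12: T_12 = 109.6000; y_12 − T_12 = 120 − 109.6000 = 10.4000
t=17: T_17 = 127.6000; y_17 − T_17 = 138 − 127.6000 = 10.4000
Mean deviation: (10.4000 + 10.4000 + 10.4000) / 3 = 10.40

10.40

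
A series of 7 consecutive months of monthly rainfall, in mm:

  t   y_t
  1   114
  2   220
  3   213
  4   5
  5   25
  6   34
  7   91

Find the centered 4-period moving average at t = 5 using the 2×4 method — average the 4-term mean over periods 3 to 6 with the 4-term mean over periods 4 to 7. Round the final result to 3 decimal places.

54.000

Sum over 3–6: 213 + 5 + 25 + 34 = 277
Sum over 4–7: 5 + 25 + 34 + 91 = 155
CMA at t=5 = (277 + 155) / (2·4) = 432 / 8 = 54.000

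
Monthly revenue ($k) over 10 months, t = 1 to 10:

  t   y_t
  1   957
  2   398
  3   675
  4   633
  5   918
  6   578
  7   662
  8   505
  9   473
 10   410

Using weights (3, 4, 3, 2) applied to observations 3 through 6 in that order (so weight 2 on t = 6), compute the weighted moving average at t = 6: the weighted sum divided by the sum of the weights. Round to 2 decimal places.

Weighted sum: 3·675 + 4·633 + 3·918 + 2·578 = 2025 + 2532 + 2754 + 1156 = 8467
Weight total: 3 + 4 + 3 + 2 = 12
WMA = 8467 / 12 = 705.58

705.58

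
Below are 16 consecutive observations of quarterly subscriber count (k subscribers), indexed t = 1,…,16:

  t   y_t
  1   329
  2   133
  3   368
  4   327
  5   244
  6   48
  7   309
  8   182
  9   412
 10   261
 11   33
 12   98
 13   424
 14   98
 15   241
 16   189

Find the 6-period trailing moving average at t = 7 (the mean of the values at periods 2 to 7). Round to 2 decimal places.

Sum of periods 2–7: 133 + 368 + 327 + 244 + 48 + 309 = 1429
Divide by 6: 1429 / 6 = 238.17

238.17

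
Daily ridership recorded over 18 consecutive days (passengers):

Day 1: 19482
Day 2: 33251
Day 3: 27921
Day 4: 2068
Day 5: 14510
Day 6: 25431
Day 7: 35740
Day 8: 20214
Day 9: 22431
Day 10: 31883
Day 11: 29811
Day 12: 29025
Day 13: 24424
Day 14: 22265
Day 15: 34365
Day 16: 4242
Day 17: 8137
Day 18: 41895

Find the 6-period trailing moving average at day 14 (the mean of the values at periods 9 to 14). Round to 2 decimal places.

Sum of periods 9–14: 22431 + 31883 + 29811 + 29025 + 24424 + 22265 = 159839
Divide by 6: 159839 / 6 = 26639.83

26639.83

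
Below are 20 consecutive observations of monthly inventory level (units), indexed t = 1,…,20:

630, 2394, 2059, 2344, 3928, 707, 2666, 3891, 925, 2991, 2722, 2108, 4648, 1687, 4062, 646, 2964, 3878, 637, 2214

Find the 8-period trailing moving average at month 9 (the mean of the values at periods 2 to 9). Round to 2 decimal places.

2364.25

Sum of periods 2–9: 2394 + 2059 + 2344 + 3928 + 707 + 2666 + 3891 + 925 = 18914
Divide by 8: 18914 / 8 = 2364.25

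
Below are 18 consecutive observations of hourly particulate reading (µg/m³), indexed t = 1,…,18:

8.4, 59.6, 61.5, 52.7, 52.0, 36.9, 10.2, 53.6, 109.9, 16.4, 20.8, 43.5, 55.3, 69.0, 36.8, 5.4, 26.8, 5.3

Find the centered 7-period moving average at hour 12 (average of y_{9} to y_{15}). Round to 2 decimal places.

50.24

Sum of periods 9–15: 109.9 + 16.4 + 20.8 + 43.5 + 55.3 + 69.0 + 36.8 = 351.7
Divide by 7: 351.7 / 7 = 50.24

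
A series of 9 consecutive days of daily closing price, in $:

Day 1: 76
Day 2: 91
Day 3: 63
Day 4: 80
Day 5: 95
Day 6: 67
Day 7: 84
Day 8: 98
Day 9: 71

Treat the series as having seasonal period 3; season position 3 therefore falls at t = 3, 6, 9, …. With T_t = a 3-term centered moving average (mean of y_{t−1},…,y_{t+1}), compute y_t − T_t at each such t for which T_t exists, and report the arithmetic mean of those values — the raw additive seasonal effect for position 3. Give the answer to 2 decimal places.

-15.00

Season position 3 occurs at t = 3, 6 (where T_t is defined).
t=3: T_3 = 78.0000; y_3 − T_3 = 63 − 78.0000 = -15.0000
t=6: T_6 = 82.0000; y_6 − T_6 = 67 − 82.0000 = -15.0000
Mean deviation: (-15.0000 + -15.0000) / 2 = -15.00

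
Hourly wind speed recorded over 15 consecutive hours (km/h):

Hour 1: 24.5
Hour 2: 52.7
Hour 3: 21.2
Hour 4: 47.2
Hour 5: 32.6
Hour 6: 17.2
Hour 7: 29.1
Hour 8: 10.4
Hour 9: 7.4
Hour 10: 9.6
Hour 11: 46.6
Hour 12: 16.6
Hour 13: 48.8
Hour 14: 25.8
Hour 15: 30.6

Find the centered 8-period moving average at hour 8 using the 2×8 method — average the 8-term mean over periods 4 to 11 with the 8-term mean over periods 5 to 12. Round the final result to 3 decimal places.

Sum over 4–11: 47.2 + 32.6 + 17.2 + 29.1 + 10.4 + 7.4 + 9.6 + 46.6 = 200.1
Sum over 5–12: 32.6 + 17.2 + 29.1 + 10.4 + 7.4 + 9.6 + 46.6 + 16.6 = 169.5
CMA at t=8 = (200.1 + 169.5) / (2·8) = 369.6 / 16 = 23.100

23.100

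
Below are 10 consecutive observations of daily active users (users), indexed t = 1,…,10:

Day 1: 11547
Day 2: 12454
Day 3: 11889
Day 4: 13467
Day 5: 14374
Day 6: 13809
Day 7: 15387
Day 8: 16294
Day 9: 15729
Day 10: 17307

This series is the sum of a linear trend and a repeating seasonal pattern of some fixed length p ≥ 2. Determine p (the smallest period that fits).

First differences y_{t+1} − y_t: 907, -565, 1578, 907, -565, 1578, 907, -565, …
The difference pattern repeats every 3 terms and not for any smaller step, so p = 3.

3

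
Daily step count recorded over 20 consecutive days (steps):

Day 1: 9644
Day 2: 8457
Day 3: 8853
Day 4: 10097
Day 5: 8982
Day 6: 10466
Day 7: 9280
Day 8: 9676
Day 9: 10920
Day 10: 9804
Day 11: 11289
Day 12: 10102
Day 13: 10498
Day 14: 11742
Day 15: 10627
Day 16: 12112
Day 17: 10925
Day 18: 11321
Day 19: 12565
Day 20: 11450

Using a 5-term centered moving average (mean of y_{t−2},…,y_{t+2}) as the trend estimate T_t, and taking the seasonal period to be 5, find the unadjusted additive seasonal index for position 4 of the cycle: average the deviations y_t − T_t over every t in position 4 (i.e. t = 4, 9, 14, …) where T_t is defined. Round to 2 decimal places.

Season position 4 occurs at t = 4, 9, 14 (where T_t is defined).
t=4: T_4 = 9371.0000; y_4 − T_4 = 10097 − 9371.0000 = 726.0000
t=9: T_9 = 10193.8000; y_9 − T_9 = 10920 − 10193.8000 = 726.2000
t=14: T_14 = 11016.2000; y_14 − T_14 = 11742 − 11016.2000 = 725.8000
Mean deviation: (726.0000 + 726.2000 + 725.8000) / 3 = 726.00

726.00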